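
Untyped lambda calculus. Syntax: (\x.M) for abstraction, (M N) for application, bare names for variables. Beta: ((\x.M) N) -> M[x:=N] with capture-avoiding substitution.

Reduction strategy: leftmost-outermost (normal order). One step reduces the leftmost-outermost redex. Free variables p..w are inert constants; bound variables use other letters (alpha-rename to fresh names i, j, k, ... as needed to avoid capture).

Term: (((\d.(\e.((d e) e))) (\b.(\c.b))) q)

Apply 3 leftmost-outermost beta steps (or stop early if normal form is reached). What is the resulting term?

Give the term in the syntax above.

Answer: ((\c.q) q)

Derivation:
Step 0: (((\d.(\e.((d e) e))) (\b.(\c.b))) q)
Step 1: ((\e.(((\b.(\c.b)) e) e)) q)
Step 2: (((\b.(\c.b)) q) q)
Step 3: ((\c.q) q)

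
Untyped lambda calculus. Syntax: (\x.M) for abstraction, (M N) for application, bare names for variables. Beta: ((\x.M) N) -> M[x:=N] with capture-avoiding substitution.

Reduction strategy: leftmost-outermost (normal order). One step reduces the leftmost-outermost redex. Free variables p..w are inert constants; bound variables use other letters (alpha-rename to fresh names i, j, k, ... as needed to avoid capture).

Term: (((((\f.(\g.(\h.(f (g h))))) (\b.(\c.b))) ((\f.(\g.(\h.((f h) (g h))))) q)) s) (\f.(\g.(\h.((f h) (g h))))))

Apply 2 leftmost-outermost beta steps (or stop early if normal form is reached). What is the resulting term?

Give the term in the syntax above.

Answer: (((\h.((\b.(\c.b)) (((\f.(\g.(\h.((f h) (g h))))) q) h))) s) (\f.(\g.(\h.((f h) (g h))))))

Derivation:
Step 0: (((((\f.(\g.(\h.(f (g h))))) (\b.(\c.b))) ((\f.(\g.(\h.((f h) (g h))))) q)) s) (\f.(\g.(\h.((f h) (g h))))))
Step 1: ((((\g.(\h.((\b.(\c.b)) (g h)))) ((\f.(\g.(\h.((f h) (g h))))) q)) s) (\f.(\g.(\h.((f h) (g h))))))
Step 2: (((\h.((\b.(\c.b)) (((\f.(\g.(\h.((f h) (g h))))) q) h))) s) (\f.(\g.(\h.((f h) (g h))))))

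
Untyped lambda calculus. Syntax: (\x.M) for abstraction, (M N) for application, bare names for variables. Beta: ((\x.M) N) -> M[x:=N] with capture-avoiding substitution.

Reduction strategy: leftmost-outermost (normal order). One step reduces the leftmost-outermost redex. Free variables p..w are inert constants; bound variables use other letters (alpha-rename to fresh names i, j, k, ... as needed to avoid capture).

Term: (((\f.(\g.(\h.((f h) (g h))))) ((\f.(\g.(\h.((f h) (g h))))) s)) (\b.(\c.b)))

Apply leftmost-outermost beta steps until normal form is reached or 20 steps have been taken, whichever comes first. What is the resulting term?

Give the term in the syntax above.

Answer: (\h.((s (\c.h)) (h (\c.h))))

Derivation:
Step 0: (((\f.(\g.(\h.((f h) (g h))))) ((\f.(\g.(\h.((f h) (g h))))) s)) (\b.(\c.b)))
Step 1: ((\g.(\h.((((\f.(\g.(\h.((f h) (g h))))) s) h) (g h)))) (\b.(\c.b)))
Step 2: (\h.((((\f.(\g.(\h.((f h) (g h))))) s) h) ((\b.(\c.b)) h)))
Step 3: (\h.(((\g.(\h.((s h) (g h)))) h) ((\b.(\c.b)) h)))
Step 4: (\h.((\i.((s i) (h i))) ((\b.(\c.b)) h)))
Step 5: (\h.((s ((\b.(\c.b)) h)) (h ((\b.(\c.b)) h))))
Step 6: (\h.((s (\c.h)) (h ((\b.(\c.b)) h))))
Step 7: (\h.((s (\c.h)) (h (\c.h))))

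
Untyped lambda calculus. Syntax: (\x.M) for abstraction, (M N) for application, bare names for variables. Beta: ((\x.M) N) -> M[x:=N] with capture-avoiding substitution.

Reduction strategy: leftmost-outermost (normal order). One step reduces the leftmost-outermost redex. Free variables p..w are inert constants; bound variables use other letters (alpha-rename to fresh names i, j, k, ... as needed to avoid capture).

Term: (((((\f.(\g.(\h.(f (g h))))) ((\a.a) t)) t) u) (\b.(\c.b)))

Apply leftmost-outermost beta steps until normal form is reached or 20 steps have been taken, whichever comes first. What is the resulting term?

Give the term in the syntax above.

Step 0: (((((\f.(\g.(\h.(f (g h))))) ((\a.a) t)) t) u) (\b.(\c.b)))
Step 1: ((((\g.(\h.(((\a.a) t) (g h)))) t) u) (\b.(\c.b)))
Step 2: (((\h.(((\a.a) t) (t h))) u) (\b.(\c.b)))
Step 3: ((((\a.a) t) (t u)) (\b.(\c.b)))
Step 4: ((t (t u)) (\b.(\c.b)))

Answer: ((t (t u)) (\b.(\c.b)))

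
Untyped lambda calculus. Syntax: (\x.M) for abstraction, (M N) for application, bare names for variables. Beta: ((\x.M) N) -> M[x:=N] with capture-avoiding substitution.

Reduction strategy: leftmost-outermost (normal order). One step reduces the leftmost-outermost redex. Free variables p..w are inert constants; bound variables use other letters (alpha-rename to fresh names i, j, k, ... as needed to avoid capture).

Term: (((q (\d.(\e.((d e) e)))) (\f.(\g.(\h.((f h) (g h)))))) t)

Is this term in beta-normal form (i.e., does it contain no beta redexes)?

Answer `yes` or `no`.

Term: (((q (\d.(\e.((d e) e)))) (\f.(\g.(\h.((f h) (g h)))))) t)
No beta redexes found.

Answer: yes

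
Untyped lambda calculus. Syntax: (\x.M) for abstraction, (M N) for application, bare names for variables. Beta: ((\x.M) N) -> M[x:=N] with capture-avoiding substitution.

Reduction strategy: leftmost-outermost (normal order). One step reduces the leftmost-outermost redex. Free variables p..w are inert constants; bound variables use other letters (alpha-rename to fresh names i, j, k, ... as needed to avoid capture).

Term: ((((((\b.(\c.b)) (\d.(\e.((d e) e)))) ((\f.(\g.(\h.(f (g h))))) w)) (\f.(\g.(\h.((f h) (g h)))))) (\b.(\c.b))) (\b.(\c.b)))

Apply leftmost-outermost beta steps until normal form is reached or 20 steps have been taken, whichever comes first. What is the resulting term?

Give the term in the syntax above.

Answer: (\b.(\c.b))

Derivation:
Step 0: ((((((\b.(\c.b)) (\d.(\e.((d e) e)))) ((\f.(\g.(\h.(f (g h))))) w)) (\f.(\g.(\h.((f h) (g h)))))) (\b.(\c.b))) (\b.(\c.b)))
Step 1: (((((\c.(\d.(\e.((d e) e)))) ((\f.(\g.(\h.(f (g h))))) w)) (\f.(\g.(\h.((f h) (g h)))))) (\b.(\c.b))) (\b.(\c.b)))
Step 2: ((((\d.(\e.((d e) e))) (\f.(\g.(\h.((f h) (g h)))))) (\b.(\c.b))) (\b.(\c.b)))
Step 3: (((\e.(((\f.(\g.(\h.((f h) (g h))))) e) e)) (\b.(\c.b))) (\b.(\c.b)))
Step 4: ((((\f.(\g.(\h.((f h) (g h))))) (\b.(\c.b))) (\b.(\c.b))) (\b.(\c.b)))
Step 5: (((\g.(\h.(((\b.(\c.b)) h) (g h)))) (\b.(\c.b))) (\b.(\c.b)))
Step 6: ((\h.(((\b.(\c.b)) h) ((\b.(\c.b)) h))) (\b.(\c.b)))
Step 7: (((\b.(\c.b)) (\b.(\c.b))) ((\b.(\c.b)) (\b.(\c.b))))
Step 8: ((\c.(\b.(\c.b))) ((\b.(\c.b)) (\b.(\c.b))))
Step 9: (\b.(\c.b))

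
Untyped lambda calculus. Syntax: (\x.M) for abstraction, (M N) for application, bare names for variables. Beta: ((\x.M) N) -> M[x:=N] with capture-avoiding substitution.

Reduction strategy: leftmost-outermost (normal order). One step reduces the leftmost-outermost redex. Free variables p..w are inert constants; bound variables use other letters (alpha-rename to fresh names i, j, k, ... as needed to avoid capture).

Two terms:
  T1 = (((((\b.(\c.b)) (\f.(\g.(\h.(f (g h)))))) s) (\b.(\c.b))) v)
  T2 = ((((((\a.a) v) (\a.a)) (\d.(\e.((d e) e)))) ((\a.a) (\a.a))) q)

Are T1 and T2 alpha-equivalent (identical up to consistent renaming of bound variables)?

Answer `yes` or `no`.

Term 1: (((((\b.(\c.b)) (\f.(\g.(\h.(f (g h)))))) s) (\b.(\c.b))) v)
Term 2: ((((((\a.a) v) (\a.a)) (\d.(\e.((d e) e)))) ((\a.a) (\a.a))) q)
Alpha-equivalence: compare structure up to binder renaming.
Result: False

Answer: no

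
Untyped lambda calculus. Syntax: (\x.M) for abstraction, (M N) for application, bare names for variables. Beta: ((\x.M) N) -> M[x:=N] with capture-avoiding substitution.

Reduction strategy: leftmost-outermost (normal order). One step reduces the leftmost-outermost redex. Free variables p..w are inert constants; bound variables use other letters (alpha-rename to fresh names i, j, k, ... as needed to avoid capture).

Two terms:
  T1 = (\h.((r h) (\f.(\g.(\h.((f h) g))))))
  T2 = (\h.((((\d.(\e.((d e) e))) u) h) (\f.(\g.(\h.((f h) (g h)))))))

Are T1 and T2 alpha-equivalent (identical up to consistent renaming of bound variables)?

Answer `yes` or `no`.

Term 1: (\h.((r h) (\f.(\g.(\h.((f h) g))))))
Term 2: (\h.((((\d.(\e.((d e) e))) u) h) (\f.(\g.(\h.((f h) (g h)))))))
Alpha-equivalence: compare structure up to binder renaming.
Result: False

Answer: no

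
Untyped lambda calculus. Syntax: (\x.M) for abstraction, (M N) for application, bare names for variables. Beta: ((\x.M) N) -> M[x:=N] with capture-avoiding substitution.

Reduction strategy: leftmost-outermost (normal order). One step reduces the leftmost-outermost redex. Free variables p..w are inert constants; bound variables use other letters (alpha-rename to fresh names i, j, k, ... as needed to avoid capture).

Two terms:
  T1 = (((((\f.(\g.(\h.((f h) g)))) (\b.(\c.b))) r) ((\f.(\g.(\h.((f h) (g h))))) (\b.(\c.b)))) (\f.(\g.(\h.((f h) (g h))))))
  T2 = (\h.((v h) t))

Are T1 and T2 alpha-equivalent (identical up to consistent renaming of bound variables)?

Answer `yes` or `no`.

Term 1: (((((\f.(\g.(\h.((f h) g)))) (\b.(\c.b))) r) ((\f.(\g.(\h.((f h) (g h))))) (\b.(\c.b)))) (\f.(\g.(\h.((f h) (g h))))))
Term 2: (\h.((v h) t))
Alpha-equivalence: compare structure up to binder renaming.
Result: False

Answer: no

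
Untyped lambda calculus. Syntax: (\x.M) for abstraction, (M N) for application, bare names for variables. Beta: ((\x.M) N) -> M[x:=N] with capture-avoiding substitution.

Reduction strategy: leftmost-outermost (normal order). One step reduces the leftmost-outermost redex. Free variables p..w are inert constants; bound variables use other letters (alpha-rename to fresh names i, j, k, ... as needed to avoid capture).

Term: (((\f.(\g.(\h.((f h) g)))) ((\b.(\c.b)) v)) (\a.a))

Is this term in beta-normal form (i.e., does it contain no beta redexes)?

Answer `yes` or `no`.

Answer: no

Derivation:
Term: (((\f.(\g.(\h.((f h) g)))) ((\b.(\c.b)) v)) (\a.a))
Found 2 beta redex(es).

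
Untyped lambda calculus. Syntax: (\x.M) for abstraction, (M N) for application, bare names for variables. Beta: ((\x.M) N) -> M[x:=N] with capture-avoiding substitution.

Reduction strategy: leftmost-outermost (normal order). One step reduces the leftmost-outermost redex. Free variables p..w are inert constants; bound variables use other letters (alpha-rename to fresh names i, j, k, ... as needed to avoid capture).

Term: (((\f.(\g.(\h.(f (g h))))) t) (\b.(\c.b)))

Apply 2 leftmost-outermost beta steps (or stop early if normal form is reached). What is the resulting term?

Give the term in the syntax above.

Answer: (\h.(t ((\b.(\c.b)) h)))

Derivation:
Step 0: (((\f.(\g.(\h.(f (g h))))) t) (\b.(\c.b)))
Step 1: ((\g.(\h.(t (g h)))) (\b.(\c.b)))
Step 2: (\h.(t ((\b.(\c.b)) h)))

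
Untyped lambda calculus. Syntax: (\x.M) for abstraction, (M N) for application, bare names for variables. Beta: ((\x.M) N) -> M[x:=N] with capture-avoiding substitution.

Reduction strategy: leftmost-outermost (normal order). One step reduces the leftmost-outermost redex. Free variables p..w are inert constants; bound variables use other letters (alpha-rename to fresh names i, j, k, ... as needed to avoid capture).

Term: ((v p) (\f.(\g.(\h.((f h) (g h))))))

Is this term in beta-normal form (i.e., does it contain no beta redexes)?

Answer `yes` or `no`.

Term: ((v p) (\f.(\g.(\h.((f h) (g h))))))
No beta redexes found.

Answer: yes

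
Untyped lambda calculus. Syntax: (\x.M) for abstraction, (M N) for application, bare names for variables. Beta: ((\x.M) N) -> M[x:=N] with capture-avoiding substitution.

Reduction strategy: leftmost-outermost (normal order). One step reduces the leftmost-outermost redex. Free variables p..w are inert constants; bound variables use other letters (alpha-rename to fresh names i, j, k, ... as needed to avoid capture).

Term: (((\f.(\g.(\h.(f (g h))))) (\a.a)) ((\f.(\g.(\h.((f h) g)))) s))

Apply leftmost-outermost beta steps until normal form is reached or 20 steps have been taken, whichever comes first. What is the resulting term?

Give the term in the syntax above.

Step 0: (((\f.(\g.(\h.(f (g h))))) (\a.a)) ((\f.(\g.(\h.((f h) g)))) s))
Step 1: ((\g.(\h.((\a.a) (g h)))) ((\f.(\g.(\h.((f h) g)))) s))
Step 2: (\h.((\a.a) (((\f.(\g.(\h.((f h) g)))) s) h)))
Step 3: (\h.(((\f.(\g.(\h.((f h) g)))) s) h))
Step 4: (\h.((\g.(\h.((s h) g))) h))
Step 5: (\h.(\i.((s i) h)))

Answer: (\h.(\i.((s i) h)))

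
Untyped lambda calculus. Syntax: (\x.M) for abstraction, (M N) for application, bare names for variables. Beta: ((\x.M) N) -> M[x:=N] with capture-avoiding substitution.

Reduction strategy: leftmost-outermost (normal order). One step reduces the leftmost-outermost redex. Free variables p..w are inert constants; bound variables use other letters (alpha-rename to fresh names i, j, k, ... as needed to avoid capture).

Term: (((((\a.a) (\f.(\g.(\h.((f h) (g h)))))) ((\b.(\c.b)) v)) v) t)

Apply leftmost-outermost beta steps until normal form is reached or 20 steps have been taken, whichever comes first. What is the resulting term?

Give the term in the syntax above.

Step 0: (((((\a.a) (\f.(\g.(\h.((f h) (g h)))))) ((\b.(\c.b)) v)) v) t)
Step 1: ((((\f.(\g.(\h.((f h) (g h))))) ((\b.(\c.b)) v)) v) t)
Step 2: (((\g.(\h.((((\b.(\c.b)) v) h) (g h)))) v) t)
Step 3: ((\h.((((\b.(\c.b)) v) h) (v h))) t)
Step 4: ((((\b.(\c.b)) v) t) (v t))
Step 5: (((\c.v) t) (v t))
Step 6: (v (v t))

Answer: (v (v t))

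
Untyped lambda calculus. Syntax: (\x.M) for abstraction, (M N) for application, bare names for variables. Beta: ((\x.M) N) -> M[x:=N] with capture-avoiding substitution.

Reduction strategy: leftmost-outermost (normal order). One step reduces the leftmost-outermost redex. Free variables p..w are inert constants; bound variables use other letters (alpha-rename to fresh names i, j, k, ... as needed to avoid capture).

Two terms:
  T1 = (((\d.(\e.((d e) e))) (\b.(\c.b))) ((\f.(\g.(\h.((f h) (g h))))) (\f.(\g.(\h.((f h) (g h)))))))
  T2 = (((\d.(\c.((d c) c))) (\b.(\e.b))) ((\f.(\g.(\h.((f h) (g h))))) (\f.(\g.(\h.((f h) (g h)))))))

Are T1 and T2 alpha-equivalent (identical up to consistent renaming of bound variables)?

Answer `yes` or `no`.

Term 1: (((\d.(\e.((d e) e))) (\b.(\c.b))) ((\f.(\g.(\h.((f h) (g h))))) (\f.(\g.(\h.((f h) (g h)))))))
Term 2: (((\d.(\c.((d c) c))) (\b.(\e.b))) ((\f.(\g.(\h.((f h) (g h))))) (\f.(\g.(\h.((f h) (g h)))))))
Alpha-equivalence: compare structure up to binder renaming.
Result: True

Answer: yes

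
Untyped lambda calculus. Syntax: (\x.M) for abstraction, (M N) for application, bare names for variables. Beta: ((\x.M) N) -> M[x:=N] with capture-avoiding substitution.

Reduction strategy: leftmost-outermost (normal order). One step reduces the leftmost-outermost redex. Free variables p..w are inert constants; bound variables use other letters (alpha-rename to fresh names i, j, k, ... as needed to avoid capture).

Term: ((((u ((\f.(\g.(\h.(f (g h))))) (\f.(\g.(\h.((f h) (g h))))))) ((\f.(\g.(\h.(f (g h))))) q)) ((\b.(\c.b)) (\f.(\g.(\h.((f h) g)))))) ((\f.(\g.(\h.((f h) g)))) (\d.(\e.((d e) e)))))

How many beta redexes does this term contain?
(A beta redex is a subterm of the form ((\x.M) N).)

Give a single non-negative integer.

Term: ((((u ((\f.(\g.(\h.(f (g h))))) (\f.(\g.(\h.((f h) (g h))))))) ((\f.(\g.(\h.(f (g h))))) q)) ((\b.(\c.b)) (\f.(\g.(\h.((f h) g)))))) ((\f.(\g.(\h.((f h) g)))) (\d.(\e.((d e) e)))))
  Redex: ((\f.(\g.(\h.(f (g h))))) (\f.(\g.(\h.((f h) (g h))))))
  Redex: ((\f.(\g.(\h.(f (g h))))) q)
  Redex: ((\b.(\c.b)) (\f.(\g.(\h.((f h) g)))))
  Redex: ((\f.(\g.(\h.((f h) g)))) (\d.(\e.((d e) e))))
Total redexes: 4

Answer: 4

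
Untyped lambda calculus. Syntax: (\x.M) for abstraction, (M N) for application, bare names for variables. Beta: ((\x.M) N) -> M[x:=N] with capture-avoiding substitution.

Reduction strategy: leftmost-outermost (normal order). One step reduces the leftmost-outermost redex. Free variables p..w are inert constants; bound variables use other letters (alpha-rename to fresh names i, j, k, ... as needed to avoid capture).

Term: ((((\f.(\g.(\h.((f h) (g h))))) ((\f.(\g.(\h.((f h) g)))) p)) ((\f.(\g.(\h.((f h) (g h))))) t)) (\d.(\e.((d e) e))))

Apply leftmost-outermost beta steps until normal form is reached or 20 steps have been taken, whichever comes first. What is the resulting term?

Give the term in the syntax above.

Answer: ((p (\h.((t h) (\e.((h e) e))))) (\d.(\e.((d e) e))))

Derivation:
Step 0: ((((\f.(\g.(\h.((f h) (g h))))) ((\f.(\g.(\h.((f h) g)))) p)) ((\f.(\g.(\h.((f h) (g h))))) t)) (\d.(\e.((d e) e))))
Step 1: (((\g.(\h.((((\f.(\g.(\h.((f h) g)))) p) h) (g h)))) ((\f.(\g.(\h.((f h) (g h))))) t)) (\d.(\e.((d e) e))))
Step 2: ((\h.((((\f.(\g.(\h.((f h) g)))) p) h) (((\f.(\g.(\h.((f h) (g h))))) t) h))) (\d.(\e.((d e) e))))
Step 3: ((((\f.(\g.(\h.((f h) g)))) p) (\d.(\e.((d e) e)))) (((\f.(\g.(\h.((f h) (g h))))) t) (\d.(\e.((d e) e)))))
Step 4: (((\g.(\h.((p h) g))) (\d.(\e.((d e) e)))) (((\f.(\g.(\h.((f h) (g h))))) t) (\d.(\e.((d e) e)))))
Step 5: ((\h.((p h) (\d.(\e.((d e) e))))) (((\f.(\g.(\h.((f h) (g h))))) t) (\d.(\e.((d e) e)))))
Step 6: ((p (((\f.(\g.(\h.((f h) (g h))))) t) (\d.(\e.((d e) e))))) (\d.(\e.((d e) e))))
Step 7: ((p ((\g.(\h.((t h) (g h)))) (\d.(\e.((d e) e))))) (\d.(\e.((d e) e))))
Step 8: ((p (\h.((t h) ((\d.(\e.((d e) e))) h)))) (\d.(\e.((d e) e))))
Step 9: ((p (\h.((t h) (\e.((h e) e))))) (\d.(\e.((d e) e))))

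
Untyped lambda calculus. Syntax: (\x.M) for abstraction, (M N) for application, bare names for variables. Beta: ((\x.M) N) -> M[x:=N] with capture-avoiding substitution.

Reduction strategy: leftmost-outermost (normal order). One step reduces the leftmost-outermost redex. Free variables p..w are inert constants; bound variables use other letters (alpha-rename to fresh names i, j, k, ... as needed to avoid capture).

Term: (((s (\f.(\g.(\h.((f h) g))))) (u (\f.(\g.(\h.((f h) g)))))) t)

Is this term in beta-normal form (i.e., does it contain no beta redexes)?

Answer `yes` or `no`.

Answer: yes

Derivation:
Term: (((s (\f.(\g.(\h.((f h) g))))) (u (\f.(\g.(\h.((f h) g)))))) t)
No beta redexes found.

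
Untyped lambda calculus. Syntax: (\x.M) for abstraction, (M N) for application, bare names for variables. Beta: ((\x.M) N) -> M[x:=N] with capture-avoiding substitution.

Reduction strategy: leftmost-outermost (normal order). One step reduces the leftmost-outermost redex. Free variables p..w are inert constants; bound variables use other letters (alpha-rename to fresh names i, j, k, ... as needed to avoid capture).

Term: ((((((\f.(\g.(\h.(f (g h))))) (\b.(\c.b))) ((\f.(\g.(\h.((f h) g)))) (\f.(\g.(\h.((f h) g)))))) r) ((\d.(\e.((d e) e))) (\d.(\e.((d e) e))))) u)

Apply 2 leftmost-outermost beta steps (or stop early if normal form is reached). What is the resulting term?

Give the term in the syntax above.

Answer: ((((\h.((\b.(\c.b)) (((\f.(\g.(\h.((f h) g)))) (\f.(\g.(\h.((f h) g))))) h))) r) ((\d.(\e.((d e) e))) (\d.(\e.((d e) e))))) u)

Derivation:
Step 0: ((((((\f.(\g.(\h.(f (g h))))) (\b.(\c.b))) ((\f.(\g.(\h.((f h) g)))) (\f.(\g.(\h.((f h) g)))))) r) ((\d.(\e.((d e) e))) (\d.(\e.((d e) e))))) u)
Step 1: (((((\g.(\h.((\b.(\c.b)) (g h)))) ((\f.(\g.(\h.((f h) g)))) (\f.(\g.(\h.((f h) g)))))) r) ((\d.(\e.((d e) e))) (\d.(\e.((d e) e))))) u)
Step 2: ((((\h.((\b.(\c.b)) (((\f.(\g.(\h.((f h) g)))) (\f.(\g.(\h.((f h) g))))) h))) r) ((\d.(\e.((d e) e))) (\d.(\e.((d e) e))))) u)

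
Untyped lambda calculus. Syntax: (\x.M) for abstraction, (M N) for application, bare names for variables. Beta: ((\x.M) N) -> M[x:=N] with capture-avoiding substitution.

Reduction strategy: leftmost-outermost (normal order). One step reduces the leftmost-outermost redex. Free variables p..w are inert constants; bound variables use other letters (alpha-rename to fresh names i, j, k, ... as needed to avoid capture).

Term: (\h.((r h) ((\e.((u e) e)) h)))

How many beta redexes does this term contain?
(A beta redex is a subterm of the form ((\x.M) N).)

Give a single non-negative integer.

Answer: 1

Derivation:
Term: (\h.((r h) ((\e.((u e) e)) h)))
  Redex: ((\e.((u e) e)) h)
Total redexes: 1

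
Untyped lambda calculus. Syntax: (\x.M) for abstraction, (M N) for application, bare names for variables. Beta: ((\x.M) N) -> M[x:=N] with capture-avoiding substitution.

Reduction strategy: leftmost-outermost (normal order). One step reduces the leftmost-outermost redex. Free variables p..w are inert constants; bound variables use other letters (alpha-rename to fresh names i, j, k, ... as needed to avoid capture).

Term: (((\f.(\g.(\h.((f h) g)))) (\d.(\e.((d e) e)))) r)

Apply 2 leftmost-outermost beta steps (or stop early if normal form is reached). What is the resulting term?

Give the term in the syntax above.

Step 0: (((\f.(\g.(\h.((f h) g)))) (\d.(\e.((d e) e)))) r)
Step 1: ((\g.(\h.(((\d.(\e.((d e) e))) h) g))) r)
Step 2: (\h.(((\d.(\e.((d e) e))) h) r))

Answer: (\h.(((\d.(\e.((d e) e))) h) r))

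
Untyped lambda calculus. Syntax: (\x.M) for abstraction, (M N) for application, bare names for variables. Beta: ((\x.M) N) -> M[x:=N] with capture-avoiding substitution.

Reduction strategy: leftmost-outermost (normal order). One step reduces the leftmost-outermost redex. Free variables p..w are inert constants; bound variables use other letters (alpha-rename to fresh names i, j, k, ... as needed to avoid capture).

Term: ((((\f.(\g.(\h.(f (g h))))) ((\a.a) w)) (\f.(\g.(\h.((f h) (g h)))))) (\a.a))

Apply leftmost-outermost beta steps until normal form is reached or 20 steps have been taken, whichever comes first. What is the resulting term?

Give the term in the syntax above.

Answer: (w (\g.(\h.(h (g h)))))

Derivation:
Step 0: ((((\f.(\g.(\h.(f (g h))))) ((\a.a) w)) (\f.(\g.(\h.((f h) (g h)))))) (\a.a))
Step 1: (((\g.(\h.(((\a.a) w) (g h)))) (\f.(\g.(\h.((f h) (g h)))))) (\a.a))
Step 2: ((\h.(((\a.a) w) ((\f.(\g.(\h.((f h) (g h))))) h))) (\a.a))
Step 3: (((\a.a) w) ((\f.(\g.(\h.((f h) (g h))))) (\a.a)))
Step 4: (w ((\f.(\g.(\h.((f h) (g h))))) (\a.a)))
Step 5: (w (\g.(\h.(((\a.a) h) (g h)))))
Step 6: (w (\g.(\h.(h (g h)))))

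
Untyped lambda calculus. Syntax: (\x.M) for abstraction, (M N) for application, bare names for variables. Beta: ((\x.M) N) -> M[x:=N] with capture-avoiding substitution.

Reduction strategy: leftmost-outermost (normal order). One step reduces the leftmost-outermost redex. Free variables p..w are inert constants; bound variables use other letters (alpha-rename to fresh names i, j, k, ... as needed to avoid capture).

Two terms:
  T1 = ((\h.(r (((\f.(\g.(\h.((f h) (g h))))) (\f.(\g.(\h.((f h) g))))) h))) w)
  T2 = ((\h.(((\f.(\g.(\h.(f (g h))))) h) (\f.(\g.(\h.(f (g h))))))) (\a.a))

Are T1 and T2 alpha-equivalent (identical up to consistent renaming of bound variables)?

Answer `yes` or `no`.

Answer: no

Derivation:
Term 1: ((\h.(r (((\f.(\g.(\h.((f h) (g h))))) (\f.(\g.(\h.((f h) g))))) h))) w)
Term 2: ((\h.(((\f.(\g.(\h.(f (g h))))) h) (\f.(\g.(\h.(f (g h))))))) (\a.a))
Alpha-equivalence: compare structure up to binder renaming.
Result: False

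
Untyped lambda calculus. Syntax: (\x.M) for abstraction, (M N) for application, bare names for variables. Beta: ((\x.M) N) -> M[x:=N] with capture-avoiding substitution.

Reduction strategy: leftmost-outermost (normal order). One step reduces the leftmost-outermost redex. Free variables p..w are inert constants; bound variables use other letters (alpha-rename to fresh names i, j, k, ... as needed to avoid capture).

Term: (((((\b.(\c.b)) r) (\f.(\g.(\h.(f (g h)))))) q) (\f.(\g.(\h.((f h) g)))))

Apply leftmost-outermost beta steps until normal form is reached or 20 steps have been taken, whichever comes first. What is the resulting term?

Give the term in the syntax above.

Step 0: (((((\b.(\c.b)) r) (\f.(\g.(\h.(f (g h)))))) q) (\f.(\g.(\h.((f h) g)))))
Step 1: ((((\c.r) (\f.(\g.(\h.(f (g h)))))) q) (\f.(\g.(\h.((f h) g)))))
Step 2: ((r q) (\f.(\g.(\h.((f h) g)))))

Answer: ((r q) (\f.(\g.(\h.((f h) g)))))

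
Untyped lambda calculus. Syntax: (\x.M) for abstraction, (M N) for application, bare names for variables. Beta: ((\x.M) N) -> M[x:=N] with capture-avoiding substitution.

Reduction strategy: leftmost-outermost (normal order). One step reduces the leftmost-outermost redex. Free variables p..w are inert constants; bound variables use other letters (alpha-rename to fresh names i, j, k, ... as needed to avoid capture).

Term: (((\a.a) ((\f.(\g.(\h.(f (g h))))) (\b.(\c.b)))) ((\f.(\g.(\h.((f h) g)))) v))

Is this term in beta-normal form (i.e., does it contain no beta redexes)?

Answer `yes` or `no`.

Term: (((\a.a) ((\f.(\g.(\h.(f (g h))))) (\b.(\c.b)))) ((\f.(\g.(\h.((f h) g)))) v))
Found 3 beta redex(es).

Answer: no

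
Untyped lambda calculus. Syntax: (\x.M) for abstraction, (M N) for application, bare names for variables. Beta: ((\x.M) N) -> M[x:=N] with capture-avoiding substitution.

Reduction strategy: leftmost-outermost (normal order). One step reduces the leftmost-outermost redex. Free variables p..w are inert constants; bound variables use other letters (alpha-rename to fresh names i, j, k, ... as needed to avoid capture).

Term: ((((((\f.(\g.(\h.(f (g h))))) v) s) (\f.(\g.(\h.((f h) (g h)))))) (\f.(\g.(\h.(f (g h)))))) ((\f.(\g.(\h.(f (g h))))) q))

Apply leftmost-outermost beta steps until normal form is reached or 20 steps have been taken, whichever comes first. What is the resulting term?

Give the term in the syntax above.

Step 0: ((((((\f.(\g.(\h.(f (g h))))) v) s) (\f.(\g.(\h.((f h) (g h)))))) (\f.(\g.(\h.(f (g h)))))) ((\f.(\g.(\h.(f (g h))))) q))
Step 1: (((((\g.(\h.(v (g h)))) s) (\f.(\g.(\h.((f h) (g h)))))) (\f.(\g.(\h.(f (g h)))))) ((\f.(\g.(\h.(f (g h))))) q))
Step 2: ((((\h.(v (s h))) (\f.(\g.(\h.((f h) (g h)))))) (\f.(\g.(\h.(f (g h)))))) ((\f.(\g.(\h.(f (g h))))) q))
Step 3: (((v (s (\f.(\g.(\h.((f h) (g h))))))) (\f.(\g.(\h.(f (g h)))))) ((\f.(\g.(\h.(f (g h))))) q))
Step 4: (((v (s (\f.(\g.(\h.((f h) (g h))))))) (\f.(\g.(\h.(f (g h)))))) (\g.(\h.(q (g h)))))

Answer: (((v (s (\f.(\g.(\h.((f h) (g h))))))) (\f.(\g.(\h.(f (g h)))))) (\g.(\h.(q (g h)))))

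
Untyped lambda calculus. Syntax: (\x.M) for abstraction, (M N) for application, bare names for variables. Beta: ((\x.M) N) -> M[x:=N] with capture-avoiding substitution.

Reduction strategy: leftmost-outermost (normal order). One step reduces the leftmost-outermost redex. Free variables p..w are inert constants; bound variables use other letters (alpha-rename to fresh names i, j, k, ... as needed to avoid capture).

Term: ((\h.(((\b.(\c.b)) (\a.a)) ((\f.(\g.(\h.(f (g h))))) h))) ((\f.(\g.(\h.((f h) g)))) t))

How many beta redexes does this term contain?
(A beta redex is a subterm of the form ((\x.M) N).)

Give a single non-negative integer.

Term: ((\h.(((\b.(\c.b)) (\a.a)) ((\f.(\g.(\h.(f (g h))))) h))) ((\f.(\g.(\h.((f h) g)))) t))
  Redex: ((\h.(((\b.(\c.b)) (\a.a)) ((\f.(\g.(\h.(f (g h))))) h))) ((\f.(\g.(\h.((f h) g)))) t))
  Redex: ((\b.(\c.b)) (\a.a))
  Redex: ((\f.(\g.(\h.(f (g h))))) h)
  Redex: ((\f.(\g.(\h.((f h) g)))) t)
Total redexes: 4

Answer: 4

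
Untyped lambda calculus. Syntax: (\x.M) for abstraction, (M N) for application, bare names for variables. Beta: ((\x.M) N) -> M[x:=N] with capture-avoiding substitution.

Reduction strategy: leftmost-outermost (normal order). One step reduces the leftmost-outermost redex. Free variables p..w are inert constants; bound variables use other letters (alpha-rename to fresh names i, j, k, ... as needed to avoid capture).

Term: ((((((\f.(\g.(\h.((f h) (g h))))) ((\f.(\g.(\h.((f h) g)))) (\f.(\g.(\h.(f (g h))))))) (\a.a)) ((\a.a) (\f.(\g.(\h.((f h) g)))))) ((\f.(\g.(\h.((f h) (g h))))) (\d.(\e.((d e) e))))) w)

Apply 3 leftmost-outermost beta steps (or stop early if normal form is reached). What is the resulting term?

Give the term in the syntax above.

Answer: ((((((\f.(\g.(\h.((f h) g)))) (\f.(\g.(\h.(f (g h)))))) ((\a.a) (\f.(\g.(\h.((f h) g)))))) ((\a.a) ((\a.a) (\f.(\g.(\h.((f h) g))))))) ((\f.(\g.(\h.((f h) (g h))))) (\d.(\e.((d e) e))))) w)

Derivation:
Step 0: ((((((\f.(\g.(\h.((f h) (g h))))) ((\f.(\g.(\h.((f h) g)))) (\f.(\g.(\h.(f (g h))))))) (\a.a)) ((\a.a) (\f.(\g.(\h.((f h) g)))))) ((\f.(\g.(\h.((f h) (g h))))) (\d.(\e.((d e) e))))) w)
Step 1: (((((\g.(\h.((((\f.(\g.(\h.((f h) g)))) (\f.(\g.(\h.(f (g h)))))) h) (g h)))) (\a.a)) ((\a.a) (\f.(\g.(\h.((f h) g)))))) ((\f.(\g.(\h.((f h) (g h))))) (\d.(\e.((d e) e))))) w)
Step 2: ((((\h.((((\f.(\g.(\h.((f h) g)))) (\f.(\g.(\h.(f (g h)))))) h) ((\a.a) h))) ((\a.a) (\f.(\g.(\h.((f h) g)))))) ((\f.(\g.(\h.((f h) (g h))))) (\d.(\e.((d e) e))))) w)
Step 3: ((((((\f.(\g.(\h.((f h) g)))) (\f.(\g.(\h.(f (g h)))))) ((\a.a) (\f.(\g.(\h.((f h) g)))))) ((\a.a) ((\a.a) (\f.(\g.(\h.((f h) g))))))) ((\f.(\g.(\h.((f h) (g h))))) (\d.(\e.((d e) e))))) w)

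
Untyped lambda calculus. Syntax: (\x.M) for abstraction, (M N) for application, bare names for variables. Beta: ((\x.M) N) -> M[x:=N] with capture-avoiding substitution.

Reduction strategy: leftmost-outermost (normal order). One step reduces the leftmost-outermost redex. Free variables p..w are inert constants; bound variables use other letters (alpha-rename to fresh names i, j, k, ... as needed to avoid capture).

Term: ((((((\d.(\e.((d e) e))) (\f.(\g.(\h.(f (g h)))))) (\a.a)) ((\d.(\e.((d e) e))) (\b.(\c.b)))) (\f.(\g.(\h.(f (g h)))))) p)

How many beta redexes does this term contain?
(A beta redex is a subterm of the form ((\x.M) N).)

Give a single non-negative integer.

Term: ((((((\d.(\e.((d e) e))) (\f.(\g.(\h.(f (g h)))))) (\a.a)) ((\d.(\e.((d e) e))) (\b.(\c.b)))) (\f.(\g.(\h.(f (g h)))))) p)
  Redex: ((\d.(\e.((d e) e))) (\f.(\g.(\h.(f (g h))))))
  Redex: ((\d.(\e.((d e) e))) (\b.(\c.b)))
Total redexes: 2

Answer: 2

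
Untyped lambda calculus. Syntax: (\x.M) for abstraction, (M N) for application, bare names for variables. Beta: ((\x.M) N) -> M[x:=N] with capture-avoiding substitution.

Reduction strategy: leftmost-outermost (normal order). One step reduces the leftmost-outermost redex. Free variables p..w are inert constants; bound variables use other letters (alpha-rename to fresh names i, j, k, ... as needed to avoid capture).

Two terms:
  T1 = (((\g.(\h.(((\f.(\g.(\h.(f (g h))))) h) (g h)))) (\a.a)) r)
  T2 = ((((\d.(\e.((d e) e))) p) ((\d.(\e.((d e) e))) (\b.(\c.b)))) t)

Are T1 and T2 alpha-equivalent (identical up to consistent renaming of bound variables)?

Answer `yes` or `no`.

Term 1: (((\g.(\h.(((\f.(\g.(\h.(f (g h))))) h) (g h)))) (\a.a)) r)
Term 2: ((((\d.(\e.((d e) e))) p) ((\d.(\e.((d e) e))) (\b.(\c.b)))) t)
Alpha-equivalence: compare structure up to binder renaming.
Result: False

Answer: no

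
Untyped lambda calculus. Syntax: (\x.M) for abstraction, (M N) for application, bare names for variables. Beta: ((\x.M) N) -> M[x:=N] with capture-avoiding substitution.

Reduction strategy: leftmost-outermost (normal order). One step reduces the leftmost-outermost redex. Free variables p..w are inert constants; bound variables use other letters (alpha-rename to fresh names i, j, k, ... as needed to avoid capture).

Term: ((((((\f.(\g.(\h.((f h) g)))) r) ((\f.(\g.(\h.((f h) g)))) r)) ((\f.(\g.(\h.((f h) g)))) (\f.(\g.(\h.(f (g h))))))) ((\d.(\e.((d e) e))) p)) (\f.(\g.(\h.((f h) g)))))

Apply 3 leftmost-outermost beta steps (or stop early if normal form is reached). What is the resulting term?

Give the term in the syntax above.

Step 0: ((((((\f.(\g.(\h.((f h) g)))) r) ((\f.(\g.(\h.((f h) g)))) r)) ((\f.(\g.(\h.((f h) g)))) (\f.(\g.(\h.(f (g h))))))) ((\d.(\e.((d e) e))) p)) (\f.(\g.(\h.((f h) g)))))
Step 1: (((((\g.(\h.((r h) g))) ((\f.(\g.(\h.((f h) g)))) r)) ((\f.(\g.(\h.((f h) g)))) (\f.(\g.(\h.(f (g h))))))) ((\d.(\e.((d e) e))) p)) (\f.(\g.(\h.((f h) g)))))
Step 2: ((((\h.((r h) ((\f.(\g.(\h.((f h) g)))) r))) ((\f.(\g.(\h.((f h) g)))) (\f.(\g.(\h.(f (g h))))))) ((\d.(\e.((d e) e))) p)) (\f.(\g.(\h.((f h) g)))))
Step 3: ((((r ((\f.(\g.(\h.((f h) g)))) (\f.(\g.(\h.(f (g h))))))) ((\f.(\g.(\h.((f h) g)))) r)) ((\d.(\e.((d e) e))) p)) (\f.(\g.(\h.((f h) g)))))

Answer: ((((r ((\f.(\g.(\h.((f h) g)))) (\f.(\g.(\h.(f (g h))))))) ((\f.(\g.(\h.((f h) g)))) r)) ((\d.(\e.((d e) e))) p)) (\f.(\g.(\h.((f h) g)))))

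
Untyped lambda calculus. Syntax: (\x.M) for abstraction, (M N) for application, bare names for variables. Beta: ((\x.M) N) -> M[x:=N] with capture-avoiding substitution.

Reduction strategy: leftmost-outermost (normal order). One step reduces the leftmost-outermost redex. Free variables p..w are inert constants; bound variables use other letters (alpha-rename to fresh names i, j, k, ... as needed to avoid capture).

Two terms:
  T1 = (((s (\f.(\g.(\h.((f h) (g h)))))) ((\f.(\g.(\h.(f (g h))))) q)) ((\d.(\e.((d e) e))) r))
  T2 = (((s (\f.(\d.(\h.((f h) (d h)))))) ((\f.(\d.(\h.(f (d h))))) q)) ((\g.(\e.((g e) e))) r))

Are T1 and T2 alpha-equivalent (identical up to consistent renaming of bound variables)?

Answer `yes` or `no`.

Term 1: (((s (\f.(\g.(\h.((f h) (g h)))))) ((\f.(\g.(\h.(f (g h))))) q)) ((\d.(\e.((d e) e))) r))
Term 2: (((s (\f.(\d.(\h.((f h) (d h)))))) ((\f.(\d.(\h.(f (d h))))) q)) ((\g.(\e.((g e) e))) r))
Alpha-equivalence: compare structure up to binder renaming.
Result: True

Answer: yes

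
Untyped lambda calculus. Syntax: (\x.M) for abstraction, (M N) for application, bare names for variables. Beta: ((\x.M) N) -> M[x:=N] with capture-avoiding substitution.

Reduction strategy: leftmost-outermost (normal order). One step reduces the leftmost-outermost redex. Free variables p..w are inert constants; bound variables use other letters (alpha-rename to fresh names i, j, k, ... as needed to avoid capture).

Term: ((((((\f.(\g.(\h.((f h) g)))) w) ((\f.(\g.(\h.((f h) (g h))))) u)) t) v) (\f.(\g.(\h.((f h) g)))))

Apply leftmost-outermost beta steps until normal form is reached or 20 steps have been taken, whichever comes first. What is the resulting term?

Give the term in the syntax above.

Step 0: ((((((\f.(\g.(\h.((f h) g)))) w) ((\f.(\g.(\h.((f h) (g h))))) u)) t) v) (\f.(\g.(\h.((f h) g)))))
Step 1: (((((\g.(\h.((w h) g))) ((\f.(\g.(\h.((f h) (g h))))) u)) t) v) (\f.(\g.(\h.((f h) g)))))
Step 2: ((((\h.((w h) ((\f.(\g.(\h.((f h) (g h))))) u))) t) v) (\f.(\g.(\h.((f h) g)))))
Step 3: ((((w t) ((\f.(\g.(\h.((f h) (g h))))) u)) v) (\f.(\g.(\h.((f h) g)))))
Step 4: ((((w t) (\g.(\h.((u h) (g h))))) v) (\f.(\g.(\h.((f h) g)))))

Answer: ((((w t) (\g.(\h.((u h) (g h))))) v) (\f.(\g.(\h.((f h) g)))))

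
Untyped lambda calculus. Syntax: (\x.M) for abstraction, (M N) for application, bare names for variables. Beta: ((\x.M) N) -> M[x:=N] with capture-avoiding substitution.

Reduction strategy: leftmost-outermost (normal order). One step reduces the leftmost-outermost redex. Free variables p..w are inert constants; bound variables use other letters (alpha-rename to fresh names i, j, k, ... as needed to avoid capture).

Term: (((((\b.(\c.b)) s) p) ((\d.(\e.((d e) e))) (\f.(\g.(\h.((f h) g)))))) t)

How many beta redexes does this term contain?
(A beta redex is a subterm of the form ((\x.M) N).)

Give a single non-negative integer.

Term: (((((\b.(\c.b)) s) p) ((\d.(\e.((d e) e))) (\f.(\g.(\h.((f h) g)))))) t)
  Redex: ((\b.(\c.b)) s)
  Redex: ((\d.(\e.((d e) e))) (\f.(\g.(\h.((f h) g)))))
Total redexes: 2

Answer: 2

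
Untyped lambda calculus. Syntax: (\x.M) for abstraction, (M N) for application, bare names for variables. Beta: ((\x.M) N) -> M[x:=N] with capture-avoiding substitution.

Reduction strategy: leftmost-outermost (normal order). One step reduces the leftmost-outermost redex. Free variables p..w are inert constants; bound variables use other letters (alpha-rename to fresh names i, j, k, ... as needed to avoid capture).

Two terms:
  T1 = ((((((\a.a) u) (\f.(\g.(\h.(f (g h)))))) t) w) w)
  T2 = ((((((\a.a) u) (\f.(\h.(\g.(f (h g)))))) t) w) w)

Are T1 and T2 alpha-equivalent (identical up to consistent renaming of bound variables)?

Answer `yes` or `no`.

Term 1: ((((((\a.a) u) (\f.(\g.(\h.(f (g h)))))) t) w) w)
Term 2: ((((((\a.a) u) (\f.(\h.(\g.(f (h g)))))) t) w) w)
Alpha-equivalence: compare structure up to binder renaming.
Result: True

Answer: yes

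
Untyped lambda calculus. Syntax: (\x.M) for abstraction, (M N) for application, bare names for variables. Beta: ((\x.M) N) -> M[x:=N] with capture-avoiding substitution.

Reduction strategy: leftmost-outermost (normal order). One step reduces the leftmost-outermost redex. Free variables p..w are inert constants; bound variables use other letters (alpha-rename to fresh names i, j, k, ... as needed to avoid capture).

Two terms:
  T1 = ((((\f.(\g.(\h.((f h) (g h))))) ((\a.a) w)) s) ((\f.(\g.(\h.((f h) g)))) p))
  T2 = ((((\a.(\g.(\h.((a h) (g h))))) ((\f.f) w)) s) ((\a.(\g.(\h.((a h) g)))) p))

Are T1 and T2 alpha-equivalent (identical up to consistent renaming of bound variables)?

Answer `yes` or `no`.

Term 1: ((((\f.(\g.(\h.((f h) (g h))))) ((\a.a) w)) s) ((\f.(\g.(\h.((f h) g)))) p))
Term 2: ((((\a.(\g.(\h.((a h) (g h))))) ((\f.f) w)) s) ((\a.(\g.(\h.((a h) g)))) p))
Alpha-equivalence: compare structure up to binder renaming.
Result: True

Answer: yes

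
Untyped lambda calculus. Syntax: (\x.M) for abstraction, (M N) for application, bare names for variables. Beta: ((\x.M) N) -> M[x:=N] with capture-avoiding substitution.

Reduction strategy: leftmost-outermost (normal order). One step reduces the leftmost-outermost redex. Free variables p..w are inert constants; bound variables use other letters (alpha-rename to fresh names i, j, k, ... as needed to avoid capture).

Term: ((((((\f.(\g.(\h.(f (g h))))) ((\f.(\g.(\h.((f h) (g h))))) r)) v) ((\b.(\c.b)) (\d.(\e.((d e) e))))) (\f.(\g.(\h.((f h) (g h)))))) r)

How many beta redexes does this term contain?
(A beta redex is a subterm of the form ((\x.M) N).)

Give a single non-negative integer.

Answer: 3

Derivation:
Term: ((((((\f.(\g.(\h.(f (g h))))) ((\f.(\g.(\h.((f h) (g h))))) r)) v) ((\b.(\c.b)) (\d.(\e.((d e) e))))) (\f.(\g.(\h.((f h) (g h)))))) r)
  Redex: ((\f.(\g.(\h.(f (g h))))) ((\f.(\g.(\h.((f h) (g h))))) r))
  Redex: ((\f.(\g.(\h.((f h) (g h))))) r)
  Redex: ((\b.(\c.b)) (\d.(\e.((d e) e))))
Total redexes: 3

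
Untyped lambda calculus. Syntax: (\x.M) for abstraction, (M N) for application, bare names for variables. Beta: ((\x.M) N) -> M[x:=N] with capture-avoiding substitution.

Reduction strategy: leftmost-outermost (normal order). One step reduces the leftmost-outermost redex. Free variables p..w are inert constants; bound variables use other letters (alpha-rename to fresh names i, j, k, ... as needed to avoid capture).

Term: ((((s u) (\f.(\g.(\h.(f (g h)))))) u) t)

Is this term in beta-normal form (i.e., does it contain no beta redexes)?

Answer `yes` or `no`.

Term: ((((s u) (\f.(\g.(\h.(f (g h)))))) u) t)
No beta redexes found.

Answer: yes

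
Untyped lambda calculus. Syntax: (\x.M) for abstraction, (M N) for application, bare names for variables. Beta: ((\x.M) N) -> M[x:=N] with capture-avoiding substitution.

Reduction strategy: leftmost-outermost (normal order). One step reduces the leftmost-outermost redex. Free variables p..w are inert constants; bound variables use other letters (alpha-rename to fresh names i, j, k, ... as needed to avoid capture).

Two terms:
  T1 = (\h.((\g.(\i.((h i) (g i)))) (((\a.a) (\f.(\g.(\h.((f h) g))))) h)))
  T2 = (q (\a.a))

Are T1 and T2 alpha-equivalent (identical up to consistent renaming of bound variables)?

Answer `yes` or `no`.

Term 1: (\h.((\g.(\i.((h i) (g i)))) (((\a.a) (\f.(\g.(\h.((f h) g))))) h)))
Term 2: (q (\a.a))
Alpha-equivalence: compare structure up to binder renaming.
Result: False

Answer: no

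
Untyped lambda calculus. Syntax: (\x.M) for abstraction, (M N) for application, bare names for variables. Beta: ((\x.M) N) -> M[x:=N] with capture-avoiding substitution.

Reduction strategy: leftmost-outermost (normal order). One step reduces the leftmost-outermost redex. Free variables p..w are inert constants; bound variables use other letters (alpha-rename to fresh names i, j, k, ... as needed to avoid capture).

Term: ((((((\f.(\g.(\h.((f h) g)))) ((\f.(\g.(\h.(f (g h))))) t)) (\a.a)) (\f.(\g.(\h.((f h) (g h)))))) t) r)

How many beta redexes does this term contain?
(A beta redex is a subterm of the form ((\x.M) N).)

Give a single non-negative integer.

Term: ((((((\f.(\g.(\h.((f h) g)))) ((\f.(\g.(\h.(f (g h))))) t)) (\a.a)) (\f.(\g.(\h.((f h) (g h)))))) t) r)
  Redex: ((\f.(\g.(\h.((f h) g)))) ((\f.(\g.(\h.(f (g h))))) t))
  Redex: ((\f.(\g.(\h.(f (g h))))) t)
Total redexes: 2

Answer: 2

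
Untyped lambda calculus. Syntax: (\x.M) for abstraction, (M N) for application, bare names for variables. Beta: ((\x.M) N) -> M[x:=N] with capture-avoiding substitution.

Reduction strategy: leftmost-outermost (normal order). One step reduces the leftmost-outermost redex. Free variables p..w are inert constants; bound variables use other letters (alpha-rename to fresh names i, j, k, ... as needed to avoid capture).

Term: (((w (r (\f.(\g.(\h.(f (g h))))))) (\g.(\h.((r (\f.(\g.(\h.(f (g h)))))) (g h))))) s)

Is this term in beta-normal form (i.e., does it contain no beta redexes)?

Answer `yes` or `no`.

Term: (((w (r (\f.(\g.(\h.(f (g h))))))) (\g.(\h.((r (\f.(\g.(\h.(f (g h)))))) (g h))))) s)
No beta redexes found.

Answer: yes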